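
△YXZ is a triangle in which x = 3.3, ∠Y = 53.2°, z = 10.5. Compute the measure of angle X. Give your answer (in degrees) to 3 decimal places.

17.225

By the law of cosines, y² = x² + z² − 2·x·z·cos Y = 79.628, so y ≈ 8.9234.
Law of cosines again: cos X = (z² + y² − x²)/(2·z·y) ≈ 0.95515, so ∠X ≈ 17.22°.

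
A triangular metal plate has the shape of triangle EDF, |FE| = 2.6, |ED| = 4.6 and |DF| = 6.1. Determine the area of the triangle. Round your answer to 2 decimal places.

Semiperimeter s = (6.1 + 2.6 + 4.6)/2 = 6.65.
Heron's formula: area = √(6.65·0.55·4.05·2.05) ≈ 5.5106.

area ≈ 5.51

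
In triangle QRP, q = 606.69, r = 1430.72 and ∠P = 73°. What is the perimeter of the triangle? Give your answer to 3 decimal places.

perimeter ≈ 3418.523

By the law of cosines, p² = q² + r² − 2·q·r·cos P = 1.9075e+06, so p ≈ 1381.1.
Semiperimeter s = (606.69+1430.7+1381.1)/2 = 1709.3.
Perimeter = 606.69 + 1430.7 + 1381.1 = 3418.5.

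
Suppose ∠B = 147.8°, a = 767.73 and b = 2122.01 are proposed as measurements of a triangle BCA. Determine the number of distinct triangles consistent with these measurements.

a·sin B = 767.73·sin(147.8°) ≈ 409.1.
Since ∠B is not acute, a triangle exists only if b > a; here b > a, so there is exactly one triangle.

1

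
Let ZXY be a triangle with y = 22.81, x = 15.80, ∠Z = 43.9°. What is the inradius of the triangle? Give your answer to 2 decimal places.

4.59

By the law of cosines, z² = x² + y² − 2·x·y·cos Z = 250.57, so z ≈ 15.829.
Area = ½·x·y·sin Z ≈ 124.95.
Semiperimeter s = (15.829+15.8+22.81)/2 = 27.22.
Inradius = area/s = 124.95/27.22 ≈ 4.5904.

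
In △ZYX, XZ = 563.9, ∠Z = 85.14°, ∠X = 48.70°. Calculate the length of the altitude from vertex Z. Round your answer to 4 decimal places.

The third angle is ∠Y = 180° − ∠X − ∠Z = 46.16°.
Law of sines: YX = XZ·sin Z/sin Y ≈ 779.
Law of sines: ZY = XZ·sin X/sin Y ≈ 587.34.
Area = ½·XZ·YX·sin X ≈ 1.6501e+05.
The altitude from Z has length 2·area/YX ≈ 423.64.

423.6378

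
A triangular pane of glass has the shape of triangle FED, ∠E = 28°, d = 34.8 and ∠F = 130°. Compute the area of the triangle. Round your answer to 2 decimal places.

The third angle is ∠D = 180° − ∠F − ∠E = 22.00°.
Law of sines: f = d·sin F/sin D ≈ 71.164.
Law of sines: e = d·sin E/sin D ≈ 43.613.
Area = ½·d·f·sin E ≈ 581.32.

area ≈ 581.32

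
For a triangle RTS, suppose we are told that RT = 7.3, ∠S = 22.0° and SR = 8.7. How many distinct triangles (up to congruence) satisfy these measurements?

SR·sin S = 8.7·sin(22.0°) ≈ 3.259.
Since SR sin S < RT < SR (3.259 < 7.3 < 8.7), two triangles exist.

2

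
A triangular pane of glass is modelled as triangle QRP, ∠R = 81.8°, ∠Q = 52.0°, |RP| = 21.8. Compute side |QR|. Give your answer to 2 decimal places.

The third angle is ∠P = 180° − ∠Q − ∠R = 46.20°.
Law of sines: |QR| = |RP|·sin P/sin Q ≈ 19.967.

19.97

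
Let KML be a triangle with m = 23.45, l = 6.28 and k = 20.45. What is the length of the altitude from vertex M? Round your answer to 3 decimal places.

5.111

Semiperimeter s = (20.45 + 23.45 + 6.28)/2 = 25.09.
Heron's formula: area = √(25.09·4.64·1.64·18.81) ≈ 59.927.
The altitude from M has length 2·area/m ≈ 5.1111.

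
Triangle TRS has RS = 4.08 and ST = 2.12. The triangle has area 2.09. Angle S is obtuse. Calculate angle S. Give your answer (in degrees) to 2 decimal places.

From area = ½·RS·ST·sin S, we get sin S = 2·area/(RS·ST) ≈ 0.48326.
Taking the obtuse solution, ∠S ≈ 151.10°.

∠S ≈ 151.10°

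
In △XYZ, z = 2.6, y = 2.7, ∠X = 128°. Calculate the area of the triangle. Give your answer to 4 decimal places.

area ≈ 2.7659

Area = ½·y·z·sin X ≈ 2.7659.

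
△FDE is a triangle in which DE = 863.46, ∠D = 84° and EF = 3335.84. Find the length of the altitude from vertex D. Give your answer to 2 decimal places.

853.02

Law of sines: sin F = DE·sin D/EF ≈ 0.25743.
Since EF ≥ DE, only the acute value applies: ∠F ≈ 14.92°.
Then ∠E = 180° − ∠D − ∠F ≈ 81.08°.
Law of sines gives FD = EF·sin E/sin D ≈ 3313.7.
Area = ½·EF·DE·sin E ≈ 1.4228e+06.
The altitude from D has length 2·area/EF ≈ 853.02.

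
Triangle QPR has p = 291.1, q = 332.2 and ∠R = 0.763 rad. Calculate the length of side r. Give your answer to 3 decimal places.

235.177

By the law of cosines, r² = q² + p² − 2·q·p·cos R = 55308, so r ≈ 235.18.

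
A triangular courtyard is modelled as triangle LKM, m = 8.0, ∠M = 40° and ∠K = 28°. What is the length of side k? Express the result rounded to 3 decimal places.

The third angle is ∠L = 180° − ∠K − ∠M = 112.00°.
Law of sines: k = m·sin K/sin M ≈ 5.8429.

5.843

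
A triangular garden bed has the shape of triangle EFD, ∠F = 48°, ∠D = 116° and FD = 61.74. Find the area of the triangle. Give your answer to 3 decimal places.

area ≈ 4618.477

The third angle is ∠E = 180° − ∠F − ∠D = 16.00°.
Law of sines: DE = FD·sin F/sin E ≈ 166.46.
Law of sines: EF = FD·sin D/sin E ≈ 201.32.
Area = ½·FD·DE·sin D ≈ 4618.5.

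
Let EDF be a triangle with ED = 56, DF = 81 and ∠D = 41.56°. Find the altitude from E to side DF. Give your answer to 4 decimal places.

h_E ≈ 37.1506

By the law of cosines, FE² = ED² + DF² − 2·ED·DF·cos D = 2908.8, so FE ≈ 53.933.
Area = ½·ED·DF·sin D ≈ 1504.6.
The altitude from E has length 2·area/DF ≈ 37.151.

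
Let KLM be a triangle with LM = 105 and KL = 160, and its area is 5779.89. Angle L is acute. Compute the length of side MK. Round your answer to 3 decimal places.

110.651

From area = ½·KL·LM·sin L, we get sin L = 2·area/(KL·LM) ≈ 0.68808.
Taking the acute solution, ∠L ≈ 43.48°.
Law of cosines then gives MK ≈ 110.65.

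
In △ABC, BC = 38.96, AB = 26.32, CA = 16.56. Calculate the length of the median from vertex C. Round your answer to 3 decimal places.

m_C ≈ 26.886

Median from C: ½√(2·BC² + 2·CA² − AB²) ≈ 26.886.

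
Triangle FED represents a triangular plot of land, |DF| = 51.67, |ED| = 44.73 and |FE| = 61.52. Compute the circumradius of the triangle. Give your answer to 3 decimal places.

By the law of cosines, cos F = (|DF|² + |FE|² − |ED|²) / (2·|DF|·|FE|) ≈ 0.70055, so ∠F ≈ 45.53°.
Circumradius = |ED|/(2 sin F) ≈ 31.341.

31.341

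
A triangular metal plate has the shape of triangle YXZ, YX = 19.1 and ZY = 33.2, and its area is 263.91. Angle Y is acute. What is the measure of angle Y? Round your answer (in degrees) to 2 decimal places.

56.34

From area = ½·ZY·YX·sin Y, we get sin Y = 2·area/(ZY·YX) ≈ 0.83237.
Taking the acute solution, ∠Y ≈ 56.34°.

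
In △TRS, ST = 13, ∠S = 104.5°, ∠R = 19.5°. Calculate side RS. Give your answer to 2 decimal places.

32.29

The third angle is ∠T = 180° − ∠R − ∠S = 56.00°.
Law of sines: RS = ST·sin T/sin R ≈ 32.287.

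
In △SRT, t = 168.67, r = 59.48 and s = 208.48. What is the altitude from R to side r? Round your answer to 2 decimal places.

Semiperimeter p = (208.48 + 59.48 + 168.67)/2 = 218.31.
Heron's formula: area = √(218.31·9.835·158.84·49.645) ≈ 4114.7.
The altitude from R has length 2·area/r ≈ 138.36.

138.36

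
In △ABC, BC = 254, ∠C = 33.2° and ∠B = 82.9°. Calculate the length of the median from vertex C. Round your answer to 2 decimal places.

The third angle is ∠A = 180° − ∠B − ∠C = 63.90°.
Law of sines: CA = BC·sin B/sin A ≈ 280.67.
Law of sines: AB = BC·sin C/sin A ≈ 154.87.
Median from C: ½√(2·BC² + 2·CA² − AB²) ≈ 256.22.

256.22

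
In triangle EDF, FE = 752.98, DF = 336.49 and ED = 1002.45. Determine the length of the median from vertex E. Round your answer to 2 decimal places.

870.42

Median from E: ½√(2·FE² + 2·ED² − DF²) ≈ 870.42.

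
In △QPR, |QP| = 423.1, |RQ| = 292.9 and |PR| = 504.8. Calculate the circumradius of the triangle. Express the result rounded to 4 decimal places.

By the law of cosines, cos Q = (|RQ|² + |QP|² − |PR|²) / (2·|RQ|·|QP|) ≈ 0.04027, so ∠Q ≈ 87.69°.
Circumradius = |PR|/(2 sin Q) ≈ 252.6.

252.6049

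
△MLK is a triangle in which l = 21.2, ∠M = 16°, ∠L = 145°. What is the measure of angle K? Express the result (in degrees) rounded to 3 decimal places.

19.000

The third angle is ∠K = 180° − ∠M − ∠L = 19.00°.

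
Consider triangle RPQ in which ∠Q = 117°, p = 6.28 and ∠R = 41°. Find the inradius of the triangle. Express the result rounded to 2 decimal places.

1.91

The third angle is ∠P = 180° − ∠Q − ∠R = 22.00°.
Law of sines: r = p·sin R/sin P ≈ 10.998.
Law of sines: q = p·sin Q/sin P ≈ 14.937.
Area = ½·p·r·sin Q ≈ 30.771.
Semiperimeter s = (10.998+6.28+14.937)/2 = 16.108.
Inradius = area/s = 30.771/16.108 ≈ 1.9103.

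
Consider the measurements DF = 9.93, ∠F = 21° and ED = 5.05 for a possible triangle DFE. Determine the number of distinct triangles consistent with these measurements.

DF·sin F = 9.93·sin(21°) ≈ 3.559.
Since DF sin F < ED < DF (3.559 < 5.05 < 9.93), two triangles exist.

2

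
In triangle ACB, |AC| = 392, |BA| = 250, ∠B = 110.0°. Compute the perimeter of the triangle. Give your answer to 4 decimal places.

Law of sines: sin C = |BA|·sin B/|AC| ≈ 0.59929.
Since |AC| ≥ |BA|, only the acute value applies: ∠C ≈ 36.82°.
Then ∠A = 180° − ∠B − ∠C ≈ 33.18°.
Law of sines gives |CB| = |AC|·sin A/sin B ≈ 228.3.
Semiperimeter s = (228.3+250+392)/2 = 435.15.
Perimeter = 228.3 + 250 + 392 = 870.3.

870.3024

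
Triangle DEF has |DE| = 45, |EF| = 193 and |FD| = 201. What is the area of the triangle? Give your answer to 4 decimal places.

Semiperimeter s = (193 + 201 + 45)/2 = 219.5.
Heron's formula: area = √(219.5·26.5·18.5·174.5) ≈ 4333.4.

area ≈ 4333.3501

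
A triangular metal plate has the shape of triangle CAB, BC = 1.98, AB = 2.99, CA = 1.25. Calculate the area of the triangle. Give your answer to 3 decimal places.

0.886

Semiperimeter s = (2.99 + 1.98 + 1.25)/2 = 3.11.
Heron's formula: area = √(3.11·0.12·1.13·1.86) ≈ 0.88566.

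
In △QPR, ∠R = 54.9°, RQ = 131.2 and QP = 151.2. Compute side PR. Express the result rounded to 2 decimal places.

Law of sines: sin P = RQ·sin R/QP ≈ 0.70993.
Since QP ≥ RQ, only the acute value applies: ∠P ≈ 45.23°.
Then ∠Q = 180° − ∠R − ∠P ≈ 79.87°.
Law of sines gives PR = QP·sin Q/sin R ≈ 181.93.

181.93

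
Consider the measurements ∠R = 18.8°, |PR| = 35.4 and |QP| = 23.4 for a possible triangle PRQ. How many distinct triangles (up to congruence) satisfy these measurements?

|PR|·sin R = 35.4·sin(18.8°) ≈ 11.41.
Since |PR| sin R < |QP| < |PR| (11.41 < 23.4 < 35.4), two triangles exist.

2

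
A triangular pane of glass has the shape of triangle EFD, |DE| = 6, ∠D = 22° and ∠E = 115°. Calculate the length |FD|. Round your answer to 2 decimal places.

7.97

The third angle is ∠F = 180° − ∠D − ∠E = 43.00°.
Law of sines: |FD| = |DE|·sin E/sin F ≈ 7.9734.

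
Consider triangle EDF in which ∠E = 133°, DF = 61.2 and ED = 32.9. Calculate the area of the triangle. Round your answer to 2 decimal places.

Law of sines: sin F = ED·sin E/DF ≈ 0.39316.
Since DF ≥ ED, only the acute value applies: ∠F ≈ 23.15°.
Then ∠D = 180° − ∠E − ∠F ≈ 23.85°.
Law of sines gives FE = DF·sin D/sin E ≈ 33.834.
Area = ½·DF·ED·sin D ≈ 407.05.

area ≈ 407.05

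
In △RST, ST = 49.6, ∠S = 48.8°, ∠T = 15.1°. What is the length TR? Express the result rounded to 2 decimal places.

41.56

The third angle is ∠R = 180° − ∠S − ∠T = 116.10°.
Law of sines: TR = ST·sin S/sin R ≈ 41.557.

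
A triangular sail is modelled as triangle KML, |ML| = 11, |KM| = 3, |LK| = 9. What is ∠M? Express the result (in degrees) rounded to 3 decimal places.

42.062

By the law of cosines, cos M = (|KM|² + |ML|² − |LK|²) / (2·|KM|·|ML|) ≈ 0.74242, so ∠M ≈ 42.06°.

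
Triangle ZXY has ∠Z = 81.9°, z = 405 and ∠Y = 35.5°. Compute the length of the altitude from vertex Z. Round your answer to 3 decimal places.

The third angle is ∠X = 180° − ∠Y − ∠Z = 62.60°.
Law of sines: x = z·sin X/sin Z ≈ 363.19.
Law of sines: y = z·sin Y/sin Z ≈ 237.55.
Area = ½·z·x·sin Y ≈ 42708.
The altitude from Z has length 2·area/z ≈ 210.9.

h_Z ≈ 210.905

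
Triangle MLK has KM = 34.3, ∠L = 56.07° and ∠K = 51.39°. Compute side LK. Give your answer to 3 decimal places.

The third angle is ∠M = 180° − ∠L − ∠K = 72.54°.
Law of sines: LK = KM·sin M/sin L ≈ 39.435.

39.435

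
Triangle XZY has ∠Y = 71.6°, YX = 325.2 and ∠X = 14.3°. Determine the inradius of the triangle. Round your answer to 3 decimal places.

r ≈ 34.750

The third angle is ∠Z = 180° − ∠Y − ∠X = 94.10°.
Law of sines: ZY = YX·sin X/sin Z ≈ 80.53.
Law of sines: XZ = YX·sin Y/sin Z ≈ 309.37.
Area = ½·YX·ZY·sin Y ≈ 12425.
Semiperimeter s = (80.53+325.2+309.37)/2 = 357.55.
Inradius = area/s = 12425/357.55 ≈ 34.75.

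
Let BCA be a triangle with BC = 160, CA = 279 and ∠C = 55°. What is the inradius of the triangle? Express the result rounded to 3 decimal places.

By the law of cosines, AB² = BC² + CA² − 2·BC·CA·cos C = 52232, so AB ≈ 228.54.
Area = ½·BC·CA·sin C ≈ 18283.
Semiperimeter s = (279+228.54+160)/2 = 333.77.
Inradius = area/s = 18283/333.77 ≈ 54.778.

54.778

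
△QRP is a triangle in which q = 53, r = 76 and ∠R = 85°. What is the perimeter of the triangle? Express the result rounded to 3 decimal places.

Law of sines: sin Q = q·sin R/r ≈ 0.69471.
Since r ≥ q, only the acute value applies: ∠Q ≈ 44.00°.
Then ∠P = 180° − ∠R − ∠Q ≈ 51.00°.
Law of sines gives p = r·sin P/sin R ≈ 59.285.
Semiperimeter s = (53+76+59.285)/2 = 94.142.
Perimeter = 53 + 76 + 59.285 = 188.28.

188.285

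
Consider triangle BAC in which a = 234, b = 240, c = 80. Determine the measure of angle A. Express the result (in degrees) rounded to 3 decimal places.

By the law of cosines, cos A = (c² + b² − a²) / (2·c·b) ≈ 0.24073, so ∠A ≈ 76.07°.

∠A ≈ 76.070°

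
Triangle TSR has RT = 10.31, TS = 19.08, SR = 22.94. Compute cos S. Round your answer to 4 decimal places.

By the law of cosines, cos S = (TS² + SR² − RT²) / (2·TS·SR) ≈ 0.89559, so ∠S ≈ 26.42°.

0.8956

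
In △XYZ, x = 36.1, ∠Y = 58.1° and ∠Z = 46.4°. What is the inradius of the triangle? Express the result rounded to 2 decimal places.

8.73

The third angle is ∠X = 180° − ∠Y − ∠Z = 75.50°.
Law of sines: y = x·sin Y/sin X ≈ 31.656.
Law of sines: z = x·sin Z/sin X ≈ 27.003.
Area = ½·x·y·sin Z ≈ 413.79.
Semiperimeter s = (36.1+31.656+27.003)/2 = 47.379.
Inradius = area/s = 413.79/47.379 ≈ 8.7335.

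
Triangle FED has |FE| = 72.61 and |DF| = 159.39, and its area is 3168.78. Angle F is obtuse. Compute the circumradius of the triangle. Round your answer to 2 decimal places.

R ≈ 204.26

From area = ½·|DF|·|FE|·sin F, we get sin F = 2·area/(|DF|·|FE|) ≈ 0.54760.
Taking the obtuse solution, ∠F ≈ 146.80°.
Law of cosines then gives |ED| ≈ 223.71.
Circumradius = |ED|/(2 sin F) ≈ 204.26.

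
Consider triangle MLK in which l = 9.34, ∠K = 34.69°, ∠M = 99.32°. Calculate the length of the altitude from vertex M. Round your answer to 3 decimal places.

h_M ≈ 5.316

The third angle is ∠L = 180° − ∠K − ∠M = 45.99°.
Law of sines: m = l·sin M/sin L ≈ 12.815.
Law of sines: k = l·sin K/sin L ≈ 7.391.
Area = ½·l·m·sin K ≈ 34.06.
The altitude from M has length 2·area/m ≈ 5.3157.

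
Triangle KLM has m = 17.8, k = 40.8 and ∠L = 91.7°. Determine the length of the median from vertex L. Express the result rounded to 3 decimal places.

m_L ≈ 22.014

By the law of cosines, l² = m² + k² − 2·m·k·cos L = 2024.6, so l ≈ 44.995.
Median from L: ½√(2·m² + 2·k² − l²) ≈ 22.014.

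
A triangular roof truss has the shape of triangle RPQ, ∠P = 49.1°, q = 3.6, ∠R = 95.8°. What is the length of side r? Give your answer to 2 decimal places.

6.23

The third angle is ∠Q = 180° − ∠R − ∠P = 35.10°.
Law of sines: r = q·sin R/sin Q ≈ 6.2288.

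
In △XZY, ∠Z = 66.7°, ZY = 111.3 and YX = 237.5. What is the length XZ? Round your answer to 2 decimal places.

Law of sines: sin X = ZY·sin Z/YX ≈ 0.43041.
Since YX ≥ ZY, only the acute value applies: ∠X ≈ 25.49°.
Then ∠Y = 180° − ∠Z − ∠X ≈ 87.81°.
Law of sines gives XZ = YX·sin Y/sin Z ≈ 258.4.

258.40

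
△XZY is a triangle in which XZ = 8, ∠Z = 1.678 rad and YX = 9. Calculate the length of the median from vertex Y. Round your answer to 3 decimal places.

Law of sines: sin Y = XZ·sin Z/YX ≈ 0.88379.
Since YX ≥ XZ, only the acute value applies: ∠Y ≈ 1.084 rad.
Then ∠X = π − ∠Z − ∠Y ≈ 0.380 rad.
Law of sines gives ZY = YX·sin X/sin Z ≈ 3.355.
Median from Y: ½√(2·ZY² + 2·YX² − XZ²) ≈ 5.4889.

m_Y ≈ 5.489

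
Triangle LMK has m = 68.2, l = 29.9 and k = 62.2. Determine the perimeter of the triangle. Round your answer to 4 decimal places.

Perimeter = 29.9 + 68.2 + 62.2 = 160.3.

perimeter ≈ 160.3000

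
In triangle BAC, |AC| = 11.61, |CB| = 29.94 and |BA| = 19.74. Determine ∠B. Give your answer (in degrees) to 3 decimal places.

By the law of cosines, cos B = (|CB|² + |BA|² − |AC|²) / (2·|CB|·|BA|) ≈ 0.97398, so ∠B ≈ 13.10°.

∠B ≈ 13.098°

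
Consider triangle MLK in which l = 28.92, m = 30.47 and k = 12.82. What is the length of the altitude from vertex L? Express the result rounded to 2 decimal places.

Semiperimeter s = (30.47 + 28.92 + 12.82)/2 = 36.105.
Heron's formula: area = √(36.105·5.635·7.185·23.285) ≈ 184.49.
The altitude from L has length 2·area/l ≈ 12.759.

h_L ≈ 12.76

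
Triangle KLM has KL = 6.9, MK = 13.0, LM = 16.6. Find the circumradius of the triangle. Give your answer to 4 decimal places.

R ≈ 8.7880

By the law of cosines, cos K = (MK² + KL² − LM²) / (2·MK·KL) ≈ -0.32860, so ∠K ≈ 109.18°.
Circumradius = LM/(2 sin K) ≈ 8.788.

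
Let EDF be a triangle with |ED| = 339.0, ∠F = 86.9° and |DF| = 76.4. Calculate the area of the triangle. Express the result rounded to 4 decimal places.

Law of sines: sin E = |DF|·sin F/|ED| ≈ 0.22504.
Since |ED| ≥ |DF|, only the acute value applies: ∠E ≈ 13.01°.
Then ∠D = 180° − ∠F − ∠E ≈ 80.09°.
Law of sines gives |FE| = |ED|·sin D/sin F ≈ 334.44.
Area = ½·|ED|·|DF|·sin D ≈ 12757.

12756.7679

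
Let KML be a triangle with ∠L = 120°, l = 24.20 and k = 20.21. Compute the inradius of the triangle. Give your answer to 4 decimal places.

r ≈ 2.2668

Law of sines: sin K = k·sin L/l ≈ 0.72324.
Since l ≥ k, only the acute value applies: ∠K ≈ 46.32°.
Then ∠M = 180° − ∠L − ∠K ≈ 13.68°.
Law of sines gives m = l·sin M/sin L ≈ 6.6075.
Area = ½·l·k·sin M ≈ 57.823.
Semiperimeter s = (20.21+6.6075+24.2)/2 = 25.509.
Inradius = area/s = 57.823/25.509 ≈ 2.2668.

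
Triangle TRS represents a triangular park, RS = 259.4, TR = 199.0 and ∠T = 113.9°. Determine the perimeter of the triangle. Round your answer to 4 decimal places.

perimeter ≈ 562.6753

Law of sines: sin S = TR·sin T/RS ≈ 0.70137.
Since RS ≥ TR, only the acute value applies: ∠S ≈ 44.54°.
Then ∠R = 180° − ∠T − ∠S ≈ 21.56°.
Law of sines gives ST = RS·sin R/sin T ≈ 104.28.
Semiperimeter s = (259.4+104.28+199)/2 = 281.34.
Perimeter = 259.4 + 104.28 + 199 = 562.68.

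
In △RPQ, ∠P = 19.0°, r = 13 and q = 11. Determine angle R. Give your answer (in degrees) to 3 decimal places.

By the law of cosines, p² = q² + r² − 2·q·r·cos P = 19.582, so p ≈ 4.4251.
Law of cosines again: cos R = (p² + q² − r²)/(2·p·q) ≈ -0.29191, so ∠R ≈ 106.97°.

106.972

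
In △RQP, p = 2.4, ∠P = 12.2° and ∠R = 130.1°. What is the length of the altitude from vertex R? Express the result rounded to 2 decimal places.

The third angle is ∠Q = 180° − ∠P − ∠R = 37.70°.
Law of sines: r = p·sin R/sin P ≈ 8.6872.
Law of sines: q = p·sin Q/sin P ≈ 6.9451.
Area = ½·p·r·sin Q ≈ 6.3749.
The altitude from R has length 2·area/r ≈ 1.4677.

1.47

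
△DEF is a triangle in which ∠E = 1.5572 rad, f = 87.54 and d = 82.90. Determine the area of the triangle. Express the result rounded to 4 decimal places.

area ≈ 3628.1976

Area = ½·f·d·sin E ≈ 3628.2.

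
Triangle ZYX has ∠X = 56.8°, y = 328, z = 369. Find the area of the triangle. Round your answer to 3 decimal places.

area ≈ 50637.629

Area = ½·z·y·sin X ≈ 50638.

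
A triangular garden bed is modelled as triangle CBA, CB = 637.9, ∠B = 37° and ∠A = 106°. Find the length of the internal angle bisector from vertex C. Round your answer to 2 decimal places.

The third angle is ∠C = 180° − ∠B − ∠A = 37.00°.
Law of sines: BA = CB·sin C/sin A ≈ 399.37.
Law of sines: AC = CB·sin B/sin A ≈ 399.37.
The bisector from C has length 2·AC·CB·cos(∠C/2)/(AC+CB) ≈ 465.82.

465.82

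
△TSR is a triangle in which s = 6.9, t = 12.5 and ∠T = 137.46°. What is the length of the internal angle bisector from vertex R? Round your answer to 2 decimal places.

8.75

Law of sines: sin S = s·sin T/t ≈ 0.37321.
Since t ≥ s, only the acute value applies: ∠S ≈ 21.91°.
Then ∠R = 180° − ∠T − ∠S ≈ 20.63°.
Law of sines gives r = t·sin R/sin T ≈ 6.5129.
The bisector from R has length 2·t·s·cos(∠R/2)/(t+s) ≈ 8.7481.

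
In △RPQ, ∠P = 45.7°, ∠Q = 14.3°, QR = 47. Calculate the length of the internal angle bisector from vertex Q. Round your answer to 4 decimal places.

The third angle is ∠R = 180° − ∠P − ∠Q = 120.00°.
Law of sines: PQ = QR·sin R/sin P ≈ 56.872.
Law of sines: RP = QR·sin Q/sin P ≈ 16.221.
The bisector from Q has length 2·PQ·QR·cos(∠Q/2)/(PQ+QR) ≈ 51.067.

51.0668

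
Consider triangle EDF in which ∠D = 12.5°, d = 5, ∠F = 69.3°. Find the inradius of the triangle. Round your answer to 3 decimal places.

The third angle is ∠E = 180° − ∠D − ∠F = 98.20°.
Law of sines: e = d·sin E/sin D ≈ 22.865.
Law of sines: f = d·sin F/sin D ≈ 21.61.
Area = ½·d·e·sin F ≈ 53.472.
Semiperimeter s = (22.865+5+21.61)/2 = 24.737.
Inradius = area/s = 53.472/24.737 ≈ 2.1616.

r ≈ 2.162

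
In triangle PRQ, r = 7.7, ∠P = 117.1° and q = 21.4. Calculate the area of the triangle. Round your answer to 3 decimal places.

Area = ½·r·q·sin P ≈ 73.345.

73.345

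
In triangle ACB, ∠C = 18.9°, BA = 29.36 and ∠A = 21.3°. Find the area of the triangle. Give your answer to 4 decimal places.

The third angle is ∠B = 180° − ∠A − ∠C = 139.80°.
Law of sines: CB = BA·sin A/sin C ≈ 32.925.
Law of sines: AC = BA·sin B/sin C ≈ 58.505.
Area = ½·BA·CB·sin B ≈ 311.98.

area ≈ 311.9771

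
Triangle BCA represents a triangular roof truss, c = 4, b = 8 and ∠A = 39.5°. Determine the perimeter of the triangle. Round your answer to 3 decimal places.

By the law of cosines, a² = b² + c² − 2·b·c·cos A = 30.616, so a ≈ 5.5332.
Semiperimeter s = (8+4+5.5332)/2 = 8.7666.
Perimeter = 8 + 4 + 5.5332 = 17.533.

17.533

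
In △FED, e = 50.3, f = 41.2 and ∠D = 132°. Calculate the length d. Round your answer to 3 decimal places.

By the law of cosines, d² = f² + e² − 2·f·e·cos D = 7000.9, so d ≈ 83.671.

83.671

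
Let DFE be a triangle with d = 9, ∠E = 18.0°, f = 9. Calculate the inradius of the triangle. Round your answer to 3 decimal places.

By the law of cosines, e² = d² + f² − 2·d·f·cos E = 7.9288, so e ≈ 2.8158.
Area = ½·d·f·sin E ≈ 12.515.
Semiperimeter s = (9+9+2.8158)/2 = 10.408.
Inradius = area/s = 12.515/10.408 ≈ 1.2025.

1.202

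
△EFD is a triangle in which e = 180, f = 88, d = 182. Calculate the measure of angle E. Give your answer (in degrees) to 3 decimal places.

By the law of cosines, cos E = (f² + d² − e²) / (2·f·d) ≈ 0.26436, so ∠E ≈ 74.67°.

∠E ≈ 74.671°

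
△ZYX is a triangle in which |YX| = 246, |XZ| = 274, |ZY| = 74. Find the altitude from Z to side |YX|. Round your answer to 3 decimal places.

h_Z ≈ 71.660

Semiperimeter s = (246 + 274 + 74)/2 = 297.
Heron's formula: area = √(297·51·23·223) ≈ 8814.1.
The altitude from Z has length 2·area/|YX| ≈ 71.66.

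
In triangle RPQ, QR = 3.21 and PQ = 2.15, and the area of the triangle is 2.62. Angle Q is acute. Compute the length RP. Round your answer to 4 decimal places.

From area = ½·PQ·QR·sin Q, we get sin Q = 2·area/(PQ·QR) ≈ 0.75926.
Taking the acute solution, ∠Q ≈ 49.40°.
Law of cosines then gives RP ≈ 2.438.

2.4380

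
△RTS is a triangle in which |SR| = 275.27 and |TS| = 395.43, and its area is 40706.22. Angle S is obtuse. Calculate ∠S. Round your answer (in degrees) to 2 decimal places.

From area = ½·|TS|·|SR|·sin S, we get sin S = 2·area/(|TS|·|SR|) ≈ 0.74793.
Taking the obtuse solution, ∠S ≈ 131.59°.

∠S ≈ 131.59°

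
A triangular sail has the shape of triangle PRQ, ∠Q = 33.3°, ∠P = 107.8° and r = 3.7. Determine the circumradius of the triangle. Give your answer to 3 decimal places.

The third angle is ∠R = 180° − ∠Q − ∠P = 38.90°.
Law of sines: p = r·sin P/sin R ≈ 5.61.
Law of sines: q = r·sin Q/sin R ≈ 3.2349.
Circumradius = r/(2 sin R) ≈ 2.946.

2.946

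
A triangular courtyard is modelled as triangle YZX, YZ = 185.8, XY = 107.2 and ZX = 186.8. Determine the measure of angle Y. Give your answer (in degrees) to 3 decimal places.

∠Y ≈ 73.792°

By the law of cosines, cos Y = (XY² + YZ² − ZX²) / (2·XY·YZ) ≈ 0.27913, so ∠Y ≈ 73.79°.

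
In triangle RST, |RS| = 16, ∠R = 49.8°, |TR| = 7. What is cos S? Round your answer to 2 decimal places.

0.91

By the law of cosines, |ST|² = |TR|² + |RS|² − 2·|TR|·|RS|·cos R = 160.42, so |ST| ≈ 12.666.
Law of cosines again: cos S = (|RS|² + |ST|² − |TR|²)/(2·|RS|·|ST|) ≈ 0.90653, so ∠S ≈ 24.97°.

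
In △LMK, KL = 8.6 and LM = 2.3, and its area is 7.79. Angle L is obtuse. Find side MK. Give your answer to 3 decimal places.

From area = ½·KL·LM·sin L, we get sin L = 2·area/(KL·LM) ≈ 0.78766.
Taking the obtuse solution, ∠L ≈ 128.03°.
Law of cosines then gives MK ≈ 10.18.

10.180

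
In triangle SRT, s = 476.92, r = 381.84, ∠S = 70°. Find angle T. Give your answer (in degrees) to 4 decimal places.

Law of sines: sin R = r·sin S/s ≈ 0.75235.
Since s ≥ r, only the acute value applies: ∠R ≈ 48.79°.
Then ∠T = 180° − ∠S − ∠R ≈ 61.21°.

61.2054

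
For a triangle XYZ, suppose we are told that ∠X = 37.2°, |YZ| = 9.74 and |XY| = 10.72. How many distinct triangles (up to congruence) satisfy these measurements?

|XY|·sin X = 10.72·sin(37.2°) ≈ 6.481.
Since |XY| sin X < |YZ| < |XY| (6.481 < 9.74 < 10.72), two triangles exist.

2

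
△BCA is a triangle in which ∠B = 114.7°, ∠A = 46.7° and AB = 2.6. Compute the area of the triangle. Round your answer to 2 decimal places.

7.01

The third angle is ∠C = 180° − ∠A − ∠B = 18.60°.
Law of sines: CA = AB·sin B/sin C ≈ 7.4057.
Law of sines: BC = AB·sin A/sin C ≈ 5.9324.
Area = ½·AB·CA·sin A ≈ 7.0066.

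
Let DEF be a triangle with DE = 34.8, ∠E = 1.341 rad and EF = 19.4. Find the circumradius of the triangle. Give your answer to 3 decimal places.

By the law of cosines, FD² = DE² + EF² − 2·DE·EF·cos E = 1279.8, so FD ≈ 35.775.
Area = ½·DE·EF·sin E ≈ 328.69.
Circumradius = FD/(2 sin E) ≈ 18.37.

R ≈ 18.370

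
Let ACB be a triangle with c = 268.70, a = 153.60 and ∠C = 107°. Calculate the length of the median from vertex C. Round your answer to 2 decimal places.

Law of sines: sin A = a·sin C/c ≈ 0.54666.
Since c ≥ a, only the acute value applies: ∠A ≈ 33.14°.
Then ∠B = 180° − ∠C − ∠A ≈ 39.86°.
Law of sines gives b = c·sin B/sin C ≈ 180.09.
Median from C: ½√(2·b² + 2·a² − c²) ≈ 99.812.

99.81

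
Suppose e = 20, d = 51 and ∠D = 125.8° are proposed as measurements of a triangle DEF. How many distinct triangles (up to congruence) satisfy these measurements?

e·sin D = 20·sin(125.8°) ≈ 16.22.
Since ∠D is not acute, a triangle exists only if d > e; here d > e, so there is exactly one triangle.

1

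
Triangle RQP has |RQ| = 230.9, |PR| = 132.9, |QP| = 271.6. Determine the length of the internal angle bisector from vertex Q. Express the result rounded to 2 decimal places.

241.51

By the law of cosines, cos Q = (|RQ|² + |QP|² − |PR|²) / (2·|RQ|·|QP|) ≈ 0.87239, so ∠Q ≈ 29.26°.
The bisector from Q has length 2·|RQ|·|QP|·cos(∠Q/2)/(|RQ|+|QP|) ≈ 241.51.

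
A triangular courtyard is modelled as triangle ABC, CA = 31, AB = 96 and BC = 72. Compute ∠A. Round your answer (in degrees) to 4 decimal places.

By the law of cosines, cos A = (CA² + AB² − BC²) / (2·CA·AB) ≈ 0.83888, so ∠A ≈ 32.98°.

∠A ≈ 32.9782°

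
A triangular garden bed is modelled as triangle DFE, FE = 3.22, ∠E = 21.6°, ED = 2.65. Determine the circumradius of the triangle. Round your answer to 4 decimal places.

By the law of cosines, DF² = FE² + ED² − 2·FE·ED·cos E = 1.5233, so DF ≈ 1.2342.
Area = ½·FE·ED·sin E ≈ 1.5706.
Circumradius = DF/(2 sin E) ≈ 1.6764.

1.6764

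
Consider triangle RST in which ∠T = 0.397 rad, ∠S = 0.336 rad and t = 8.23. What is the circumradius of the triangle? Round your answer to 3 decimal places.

The third angle is ∠R = π − ∠S − ∠T = 2.409 rad.
Law of sines: r = t·sin R/sin T ≈ 14.242.
Law of sines: s = t·sin S/sin T ≈ 7.018.
Circumradius = t/(2 sin T) ≈ 10.643.

10.643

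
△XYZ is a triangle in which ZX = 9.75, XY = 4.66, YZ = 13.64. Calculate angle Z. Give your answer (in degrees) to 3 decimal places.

12.774

By the law of cosines, cos Z = (YZ² + ZX² − XY²) / (2·YZ·ZX) ≈ 0.97525, so ∠Z ≈ 12.77°.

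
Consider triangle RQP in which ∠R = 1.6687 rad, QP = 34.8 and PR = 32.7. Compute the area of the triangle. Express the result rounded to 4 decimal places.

148.5791

Law of sines: sin Q = PR·sin R/QP ≈ 0.93516.
Since QP ≥ PR, only the acute value applies: ∠Q ≈ 1.2087 rad.
Then ∠P = π − ∠R − ∠Q ≈ 0.2642 rad.
Law of sines gives RQ = QP·sin P/sin R ≈ 9.1311.
Area = ½·QP·PR·sin P ≈ 148.58.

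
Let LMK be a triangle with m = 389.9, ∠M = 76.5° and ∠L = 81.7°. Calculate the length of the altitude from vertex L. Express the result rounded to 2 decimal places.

144.80

The third angle is ∠K = 180° − ∠L − ∠M = 21.80°.
Law of sines: l = m·sin L/sin M ≈ 396.78.
Law of sines: k = m·sin K/sin M ≈ 148.91.
Area = ½·m·l·sin K ≈ 28726.
The altitude from L has length 2·area/l ≈ 144.8.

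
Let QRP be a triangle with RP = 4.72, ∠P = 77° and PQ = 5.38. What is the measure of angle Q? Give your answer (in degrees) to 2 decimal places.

By the law of cosines, QR² = RP² + PQ² − 2·RP·PQ·cos P = 39.798, so QR ≈ 6.3086.
Law of cosines again: cos Q = (PQ² + QR² − RP²)/(2·PQ·QR) ≈ 0.68450, so ∠Q ≈ 46.80°.

∠Q ≈ 46.80°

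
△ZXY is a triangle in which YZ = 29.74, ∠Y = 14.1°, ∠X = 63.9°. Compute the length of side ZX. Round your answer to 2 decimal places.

8.07

The third angle is ∠Z = 180° − ∠X − ∠Y = 102.00°.
Law of sines: ZX = YZ·sin Y/sin X ≈ 8.0678.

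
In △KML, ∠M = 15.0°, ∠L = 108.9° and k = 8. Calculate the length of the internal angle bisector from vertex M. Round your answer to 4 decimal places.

The third angle is ∠K = 180° − ∠M − ∠L = 56.10°.
Law of sines: m = k·sin M/sin K ≈ 2.4946.
Law of sines: l = k·sin L/sin K ≈ 9.1188.
The bisector from M has length 2·l·k·cos(∠M/2)/(l+k) ≈ 8.4499.

8.4499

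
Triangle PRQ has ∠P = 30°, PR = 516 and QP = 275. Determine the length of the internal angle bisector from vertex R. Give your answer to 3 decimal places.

By the law of cosines, RQ² = QP² + PR² − 2·QP·PR·cos P = 96103, so RQ ≈ 310.
Law of cosines again: cos R = (PR² + RQ² − QP²)/(2·PR·RQ) ≈ 0.89625, so ∠R ≈ 26.33°.
The bisector from R has length 2·PR·RQ·cos(∠R/2)/(PR+RQ) ≈ 377.14.

t_R ≈ 377.137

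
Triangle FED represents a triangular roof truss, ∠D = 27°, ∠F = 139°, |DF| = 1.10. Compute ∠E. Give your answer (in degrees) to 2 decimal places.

∠E ≈ 14.00°

The third angle is ∠E = 180° − ∠D − ∠F = 14.00°.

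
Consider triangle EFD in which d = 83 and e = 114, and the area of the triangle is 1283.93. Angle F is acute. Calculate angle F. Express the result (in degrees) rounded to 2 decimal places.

∠F ≈ 15.75°

From area = ½·d·e·sin F, we get sin F = 2·area/(d·e) ≈ 0.27139.
Taking the acute solution, ∠F ≈ 15.75°.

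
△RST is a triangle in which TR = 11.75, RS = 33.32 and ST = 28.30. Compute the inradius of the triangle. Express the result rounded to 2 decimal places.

Semiperimeter s = (28.3 + 11.75 + 33.32)/2 = 36.685.
Heron's formula: area = √(36.685·8.385·24.935·3.365) ≈ 160.65.
Inradius = area/s = 160.65/36.685 ≈ 4.3793.

r ≈ 4.38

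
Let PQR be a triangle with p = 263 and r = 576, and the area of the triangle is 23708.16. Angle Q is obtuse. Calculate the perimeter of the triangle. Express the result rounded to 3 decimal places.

perimeter ≈ 1668.878

From area = ½·r·p·sin Q, we get sin Q = 2·area/(r·p) ≈ 0.31300.
Taking the obtuse solution, ∠Q ≈ 161.76°.
Law of cosines then gives q ≈ 829.88.
Perimeter = 263 + 829.88 + 576 = 1668.9.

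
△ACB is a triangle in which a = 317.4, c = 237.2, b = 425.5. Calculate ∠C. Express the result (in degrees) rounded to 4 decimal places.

∠C ≈ 33.3882°

By the law of cosines, cos C = (b² + a² − c²) / (2·b·a) ≈ 0.83496, so ∠C ≈ 33.39°.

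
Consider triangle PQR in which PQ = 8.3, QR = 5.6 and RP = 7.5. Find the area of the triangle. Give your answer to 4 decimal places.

area ≈ 20.4719

Semiperimeter s = (5.6 + 7.5 + 8.3)/2 = 10.7.
Heron's formula: area = √(10.7·5.1·3.2·2.4) ≈ 20.472.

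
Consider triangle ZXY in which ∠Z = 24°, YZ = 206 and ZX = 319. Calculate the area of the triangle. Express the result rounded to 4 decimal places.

Area = ½·YZ·ZX·sin Z ≈ 13364.

13364.1459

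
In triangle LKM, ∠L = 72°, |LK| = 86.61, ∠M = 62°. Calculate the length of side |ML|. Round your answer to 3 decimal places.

The third angle is ∠K = 180° − ∠M − ∠L = 46.00°.
Law of sines: |ML| = |LK|·sin K/sin M ≈ 70.561.

70.561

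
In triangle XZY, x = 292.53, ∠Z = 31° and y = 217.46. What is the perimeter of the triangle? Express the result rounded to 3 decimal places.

By the law of cosines, z² = y² + x² − 2·y·x·cos Z = 23808, so z ≈ 154.3.
Semiperimeter s = (292.53+154.3+217.46)/2 = 332.14.
Perimeter = 292.53 + 154.3 + 217.46 = 664.29.

perimeter ≈ 664.287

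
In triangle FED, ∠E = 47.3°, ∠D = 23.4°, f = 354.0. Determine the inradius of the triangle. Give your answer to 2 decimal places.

The third angle is ∠F = 180° − ∠E − ∠D = 109.30°.
Law of sines: e = f·sin E/sin F ≈ 275.65.
Law of sines: d = f·sin D/sin F ≈ 148.96.
Area = ½·f·e·sin D ≈ 19377.
Semiperimeter s = (354+275.65+148.96)/2 = 389.31.
Inradius = area/s = 19377/389.31 ≈ 49.773.

49.77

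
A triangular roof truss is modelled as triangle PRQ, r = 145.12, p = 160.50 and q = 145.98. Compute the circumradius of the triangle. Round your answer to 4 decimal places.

87.2325

By the law of cosines, cos P = (r² + q² − p²) / (2·r·q) ≈ 0.39202, so ∠P ≈ 66.92°.
Circumradius = p/(2 sin P) ≈ 87.232.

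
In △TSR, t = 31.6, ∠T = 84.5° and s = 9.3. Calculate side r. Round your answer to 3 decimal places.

Law of sines: sin S = s·sin T/t ≈ 0.29295.
Since t ≥ s, only the acute value applies: ∠S ≈ 17.03°.
Then ∠R = 180° − ∠T − ∠S ≈ 78.47°.
Law of sines gives r = t·sin R/sin T ≈ 31.105.

31.105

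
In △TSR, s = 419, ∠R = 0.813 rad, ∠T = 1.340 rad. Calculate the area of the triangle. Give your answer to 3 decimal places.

The third angle is ∠S = π − ∠R − ∠T = 0.989 rad.
Law of sines: t = s·sin T/sin S ≈ 488.34.
Law of sines: r = s·sin R/sin S ≈ 364.37.
Area = ½·s·t·sin R ≈ 74312.

74311.576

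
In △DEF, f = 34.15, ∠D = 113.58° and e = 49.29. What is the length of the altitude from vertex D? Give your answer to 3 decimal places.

By the law of cosines, d² = e² + f² − 2·e·f·cos D = 4942.4, so d ≈ 70.302.
Area = ½·e·f·sin D ≈ 771.35.
The altitude from D has length 2·area/d ≈ 21.944.

h_D ≈ 21.944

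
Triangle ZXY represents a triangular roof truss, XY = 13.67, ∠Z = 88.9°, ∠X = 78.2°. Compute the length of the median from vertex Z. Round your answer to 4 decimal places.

The third angle is ∠Y = 180° − ∠Z − ∠X = 12.90°.
Law of sines: YZ = XY·sin X/sin Z ≈ 13.384.
Law of sines: ZX = XY·sin Y/sin Z ≈ 3.0524.
Median from Z: ½√(2·YZ² + 2·ZX² − XY²) ≈ 6.8921.

m_Z ≈ 6.8921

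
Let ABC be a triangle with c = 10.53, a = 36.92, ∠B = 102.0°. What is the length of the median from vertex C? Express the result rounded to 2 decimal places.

By the law of cosines, b² = c² + a² − 2·c·a·cos B = 1635.6, so b ≈ 40.443.
Median from C: ½√(2·a² + 2·b² − c²) ≈ 38.362.

m_C ≈ 38.36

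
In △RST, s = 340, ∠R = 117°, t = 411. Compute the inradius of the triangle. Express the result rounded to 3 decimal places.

By the law of cosines, r² = s² + t² − 2·s·t·cos R = 4.114e+05, so r ≈ 641.41.
Area = ½·s·t·sin R ≈ 62255.
Semiperimeter p = (641.41+340+411)/2 = 696.2.
Inradius = area/p = 62255/696.2 ≈ 89.42.

89.420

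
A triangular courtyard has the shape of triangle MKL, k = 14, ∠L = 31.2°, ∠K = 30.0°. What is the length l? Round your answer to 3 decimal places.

14.505

The third angle is ∠M = 180° − ∠K − ∠L = 118.80°.
Law of sines: l = k·sin L/sin K ≈ 14.505.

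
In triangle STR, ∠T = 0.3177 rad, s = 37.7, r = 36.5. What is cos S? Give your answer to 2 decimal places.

By the law of cosines, t² = r² + s² − 2·r·s·cos T = 139.16, so t ≈ 11.797.
Law of cosines again: cos S = (t² + r² − s²)/(2·t·r) ≈ 0.05821, so ∠S ≈ 1.5126 rad.

0.06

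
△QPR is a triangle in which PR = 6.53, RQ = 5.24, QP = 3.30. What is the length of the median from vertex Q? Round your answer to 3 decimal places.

Median from Q: ½√(2·RQ² + 2·QP² − PR²) ≈ 2.9178.

m_Q ≈ 2.918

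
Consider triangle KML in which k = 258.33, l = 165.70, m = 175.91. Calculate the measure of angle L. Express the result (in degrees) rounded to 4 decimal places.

∠L ≈ 39.4081°

By the law of cosines, cos L = (k² + m² − l²) / (2·k·m) ≈ 0.77264, so ∠L ≈ 39.41°.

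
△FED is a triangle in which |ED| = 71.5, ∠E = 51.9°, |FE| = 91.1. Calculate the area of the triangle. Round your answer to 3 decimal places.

Area = ½·|FE|·|ED|·sin E ≈ 2562.9.

2562.910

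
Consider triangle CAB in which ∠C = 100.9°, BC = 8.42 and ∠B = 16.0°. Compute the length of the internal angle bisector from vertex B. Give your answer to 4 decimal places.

The third angle is ∠A = 180° − ∠B − ∠C = 63.10°.
Law of sines: AB = BC·sin C/sin A ≈ 9.2713.
Law of sines: CA = BC·sin B/sin A ≈ 2.6025.
The bisector from B has length 2·AB·BC·cos(∠B/2)/(AB+BC) ≈ 8.7393.

t_B ≈ 8.7393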